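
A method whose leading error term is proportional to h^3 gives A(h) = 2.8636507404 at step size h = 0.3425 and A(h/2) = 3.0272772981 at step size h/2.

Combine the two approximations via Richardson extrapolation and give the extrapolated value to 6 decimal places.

3.050653

Method order is 3; weight 2^3 = 8.
8 × 3.0272772981 = 24.2182183848; subtract 2.8636507404 → 21.3545676444
(8 × 3.0272772981 − 2.8636507404)/(8 − 1) = 3.0506525206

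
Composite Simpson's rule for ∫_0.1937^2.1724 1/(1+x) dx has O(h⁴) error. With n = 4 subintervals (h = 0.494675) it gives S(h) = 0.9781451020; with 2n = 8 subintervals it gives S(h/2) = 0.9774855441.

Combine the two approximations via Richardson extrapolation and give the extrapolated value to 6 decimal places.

0.977442

Leading term ∝ h^4; use weight 16 = 2^4.
16·0.9774855441 = 15.6397687056; subtract 0.9781451020 → 14.6616236036
Denominator 16 − 1 = 15.
Extrapolated: 14.6616236036 / 15 = 0.9774415736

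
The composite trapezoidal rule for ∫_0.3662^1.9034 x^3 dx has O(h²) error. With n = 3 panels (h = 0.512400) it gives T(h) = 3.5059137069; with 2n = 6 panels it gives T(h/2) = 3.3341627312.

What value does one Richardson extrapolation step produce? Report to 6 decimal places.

The method has order 2: 2^2 = 4.
4*3.3341627312 = 13.3366509248; subtract 3.5059137069 → 9.8307372179
Extrapolated: 9.8307372179 / 3 = 3.2769124060
Shift from A(h/2): −0.0572503252.

3.276912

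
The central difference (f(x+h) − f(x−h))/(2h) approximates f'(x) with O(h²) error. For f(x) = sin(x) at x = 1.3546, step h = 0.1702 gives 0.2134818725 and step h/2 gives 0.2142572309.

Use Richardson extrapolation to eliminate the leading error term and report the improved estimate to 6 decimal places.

Method order is 2; weight 2^2 = 4.
Top: 4(0.2142572309) − (0.2134818725) = 0.6435470511
R = 0.6435470511/3 = 0.2145156837

0.214516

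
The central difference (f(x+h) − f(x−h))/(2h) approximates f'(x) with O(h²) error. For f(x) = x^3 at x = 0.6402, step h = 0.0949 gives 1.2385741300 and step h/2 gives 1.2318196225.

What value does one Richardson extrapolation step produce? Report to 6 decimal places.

The method has order 2: 2^2 = 4.
Top: 4(1.2318196225) − (1.2385741300) = 3.6887043600
Divide by 2^2 − 1 = 3.
Extrapolated: 3.6887043600 / 3 = 1.2295681200

1.229568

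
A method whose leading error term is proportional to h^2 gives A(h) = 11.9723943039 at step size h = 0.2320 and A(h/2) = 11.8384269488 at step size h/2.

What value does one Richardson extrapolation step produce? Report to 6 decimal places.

11.793771

r = 2: numerator weight 4, denominator 3.
Top: 4(11.8384269488) − (11.9723943039) = 35.3813134913
Divide by 2^2 − 1 = 3.
(4×11.8384269488 − 11.9723943039)/(4 − 1) = 11.7937711638
Shift from A(h/2): −0.0446557850.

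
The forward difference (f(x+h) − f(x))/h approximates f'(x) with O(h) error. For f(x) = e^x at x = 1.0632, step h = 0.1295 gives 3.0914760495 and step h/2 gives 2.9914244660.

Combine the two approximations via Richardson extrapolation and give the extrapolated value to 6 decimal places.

Error is O(h^1); halving h shrinks it by 2^1 = 2.
Weighted: 5.9828489320 − 3.0914760495 = 2.8913728825
R = 2.8913728825/1 = 2.8913728825
Shift from A(h/2): −0.1000515835.

2.891373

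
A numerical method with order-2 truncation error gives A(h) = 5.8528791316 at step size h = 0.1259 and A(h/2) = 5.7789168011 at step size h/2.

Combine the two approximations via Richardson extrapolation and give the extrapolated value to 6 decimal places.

5.754263

Method order is 2; weight 2^2 = 4.
Numerator 4×A(h/2) − A(h) = 4×5.7789168011 − 5.8528791316 = 17.2627880728
(4×5.7789168011 − 5.8528791316)/(4 − 1) = 5.7542626909
Shift from A(h/2): −0.0246541102.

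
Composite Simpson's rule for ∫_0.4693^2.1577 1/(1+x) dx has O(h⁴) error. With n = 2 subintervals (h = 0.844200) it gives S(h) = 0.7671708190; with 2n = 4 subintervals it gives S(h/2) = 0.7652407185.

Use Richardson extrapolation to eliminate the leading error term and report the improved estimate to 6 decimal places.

With r = 4 the leading error scales as h^4, so the weight is 2^4 = 16.
16·0.7652407185 − 0.7671708190 = 11.4766806770
Denominator 16 − 1 = 15.
Extrapolated: 11.4766806770 / 15 = 0.7651120451

0.765112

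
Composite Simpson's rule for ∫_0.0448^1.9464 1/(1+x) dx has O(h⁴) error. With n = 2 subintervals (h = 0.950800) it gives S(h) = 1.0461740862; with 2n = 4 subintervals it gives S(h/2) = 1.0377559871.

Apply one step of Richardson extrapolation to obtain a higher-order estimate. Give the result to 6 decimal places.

1.037195

Leading term ∝ h^4; use weight 16 = 2^4.
Numerator 16 × A(h/2) − A(h) = 16 × 1.0377559871 − 1.0461740862 = 15.5579217074
Denominator 16 − 1 = 15.
Result: 1.0371947805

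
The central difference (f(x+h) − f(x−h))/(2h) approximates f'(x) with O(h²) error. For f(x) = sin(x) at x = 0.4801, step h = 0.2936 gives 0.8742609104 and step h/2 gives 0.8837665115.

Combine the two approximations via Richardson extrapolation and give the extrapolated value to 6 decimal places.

0.886935

Error is O(h^2); halving h shrinks it by 2^2 = 4.
Top: 4(0.8837665115) − (0.8742609104) = 2.6608051356
2.6608051356 ÷ 3 = 0.8869350452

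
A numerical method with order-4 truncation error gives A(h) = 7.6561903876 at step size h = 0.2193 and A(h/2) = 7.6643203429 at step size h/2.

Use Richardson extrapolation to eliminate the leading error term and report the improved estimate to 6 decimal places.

Method order is 4; weight 2^4 = 16.
2^4×A(h/2) = 122.6291254864; minus A(h) gives 114.9729350988.
Divide by 2^4 − 1 = 15.
Extrapolated: 114.9729350988 / 15 = 7.6648623399
Gap between inputs: 8.130e-03; correction applied: +0.0005419970.

7.664862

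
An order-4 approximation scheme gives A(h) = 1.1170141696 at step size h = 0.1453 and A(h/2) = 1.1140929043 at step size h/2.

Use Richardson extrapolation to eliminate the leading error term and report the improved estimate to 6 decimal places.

1.113898

Method order is 4; weight 2^4 = 16.
16 × 1.1140929043 − 1.1170141696 = 16.7084722992
R = 16.7084722992/15 = 1.1138981533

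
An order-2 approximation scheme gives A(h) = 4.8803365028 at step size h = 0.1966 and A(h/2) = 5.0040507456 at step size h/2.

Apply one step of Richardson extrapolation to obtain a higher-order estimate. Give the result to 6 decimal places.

With r = 2 the leading error scales as h^2, so the weight is 2^2 = 4.
4*5.0040507456 = 20.0162029824; subtract 4.8803365028 → 15.1358664796
Divide by 2^2 − 1 = 3.
R = 15.1358664796/3 = 5.0452888265
Gap between inputs: 1.237e-01; correction applied: +0.0412380809.

5.045289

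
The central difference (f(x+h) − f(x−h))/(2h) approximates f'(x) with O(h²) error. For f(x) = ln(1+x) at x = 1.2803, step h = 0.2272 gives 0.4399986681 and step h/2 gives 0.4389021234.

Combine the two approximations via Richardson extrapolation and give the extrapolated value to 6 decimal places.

0.438537

Order 2 gives 2^r = 4 and 2^r − 1 = 3.
Numerator 4*A(h/2) − A(h) = 4*0.4389021234 − 0.4399986681 = 1.3156098255
Denominator 4 − 1 = 3.
R = 1.3156098255/3 = 0.4385366085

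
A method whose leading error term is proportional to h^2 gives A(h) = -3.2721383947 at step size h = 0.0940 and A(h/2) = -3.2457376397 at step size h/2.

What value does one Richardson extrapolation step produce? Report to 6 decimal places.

-3.236937

The method has order 2: 2^2 = 4.
4×(-3.2457376397) = -12.9829505588; subtract (-3.2721383947) → -9.7108121641
(4×(-3.2457376397) − (-3.2721383947))/(4 − 1) = -3.2369373880
Shift from A(h/2): +0.0088002517.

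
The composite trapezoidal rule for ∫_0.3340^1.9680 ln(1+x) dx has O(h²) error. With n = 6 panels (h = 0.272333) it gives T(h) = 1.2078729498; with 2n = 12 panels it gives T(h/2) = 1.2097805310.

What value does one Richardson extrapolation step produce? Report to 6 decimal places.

With r = 2 the leading error scales as h^2, so the weight is 2^2 = 4.
4*1.2097805310 = 4.8391221240; 4.8391221240 − 1.2078729498 = 3.6312491742
3.6312491742 ÷ 3 = 1.2104163914

1.210416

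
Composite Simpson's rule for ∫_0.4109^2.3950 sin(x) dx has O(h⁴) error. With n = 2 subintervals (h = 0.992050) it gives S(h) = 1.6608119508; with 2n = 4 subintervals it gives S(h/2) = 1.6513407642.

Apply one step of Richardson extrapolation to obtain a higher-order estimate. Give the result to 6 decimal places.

Error is O(h^4); halving h shrinks it by 2^4 = 16.
16 × 1.6513407642 = 26.4214522272; 26.4214522272 − 1.6608119508 = 24.7606402764
Denominator 16 − 1 = 15.
(16 × 1.6513407642 − 1.6608119508)/(16 − 1) = 1.6507093518

1.650709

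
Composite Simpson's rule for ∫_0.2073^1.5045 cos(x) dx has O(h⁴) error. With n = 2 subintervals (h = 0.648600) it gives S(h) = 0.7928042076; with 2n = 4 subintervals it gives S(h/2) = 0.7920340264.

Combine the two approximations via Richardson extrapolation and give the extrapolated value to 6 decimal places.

r = 4, so 2^r = 16.
Numerator 16 × A(h/2) − A(h) = 16 × 0.7920340264 − 0.7928042076 = 11.8797402148
Extrapolated: 11.8797402148 / 15 = 0.7919826810

0.791983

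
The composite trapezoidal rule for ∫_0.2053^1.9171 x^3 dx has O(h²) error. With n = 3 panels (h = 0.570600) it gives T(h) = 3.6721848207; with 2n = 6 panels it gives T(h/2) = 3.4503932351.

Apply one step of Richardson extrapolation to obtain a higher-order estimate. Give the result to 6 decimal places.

3.376463

Order 2 gives 2^r = 4 and 2^r − 1 = 3.
Numerator 4*A(h/2) − A(h) = 4*3.4503932351 − 3.6721848207 = 10.1293881197
Divide by 2^2 − 1 = 3.
R = 10.1293881197/3 = 3.3764627066
Shift from A(h/2): −0.0739305285.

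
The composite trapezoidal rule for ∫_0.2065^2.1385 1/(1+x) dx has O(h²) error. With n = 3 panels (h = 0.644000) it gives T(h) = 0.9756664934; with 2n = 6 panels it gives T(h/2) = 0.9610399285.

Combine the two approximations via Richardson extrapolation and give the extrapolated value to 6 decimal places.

Method order is 2; weight 2^2 = 4.
4*0.9610399285 − 0.9756664934 = 2.8684932206
R = 2.8684932206/3 = 0.9561644069
Gap between inputs: 1.463e-02; correction applied: −0.0048755216.

0.956164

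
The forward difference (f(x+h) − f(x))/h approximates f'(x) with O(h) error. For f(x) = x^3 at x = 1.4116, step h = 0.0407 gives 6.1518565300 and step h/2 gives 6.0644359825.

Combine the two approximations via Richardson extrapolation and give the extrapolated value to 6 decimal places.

r = 1, so 2^r = 2.
Top: 2(6.0644359825) − (6.1518565300) = 5.9770154350
(2*6.0644359825 − 6.1518565300)/(2 − 1) = 5.9770154350

5.977015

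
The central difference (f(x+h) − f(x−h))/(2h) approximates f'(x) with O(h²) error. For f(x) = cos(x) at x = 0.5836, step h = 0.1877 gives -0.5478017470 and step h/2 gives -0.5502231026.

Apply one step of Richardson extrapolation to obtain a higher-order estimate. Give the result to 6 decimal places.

r = 2, so 2^r = 4.
Top: 4(-0.5502231026) − (-0.5478017470) = -1.6530906634
R = (-1.6530906634)/3 = -0.5510302211

-0.551030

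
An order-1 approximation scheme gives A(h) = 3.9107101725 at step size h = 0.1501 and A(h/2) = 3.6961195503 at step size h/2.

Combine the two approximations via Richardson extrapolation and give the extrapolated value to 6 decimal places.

With r = 1 the leading error scales as h^1, so the weight is 2^1 = 2.
2*3.6961195503 = 7.3922391006; 7.3922391006 − 3.9107101725 = 3.4815289281
Divide by 2^1 − 1 = 1.
3.4815289281 ÷ 1 = 3.4815289281
Gap between inputs: 2.146e-01; correction applied: −0.2145906222.

3.481529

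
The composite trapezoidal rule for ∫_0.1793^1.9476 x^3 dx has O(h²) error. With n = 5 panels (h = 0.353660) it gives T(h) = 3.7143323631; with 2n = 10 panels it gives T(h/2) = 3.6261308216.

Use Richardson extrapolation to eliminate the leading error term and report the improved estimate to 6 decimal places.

Leading term ∝ h^2; use weight 4 = 2^2.
Difference of the inputs: 3.6261308216 − 3.7143323631 = -0.0882015415
Correction (A(h/2) − A(h))/(4 − 1) = (-0.0882015415)/3 = -0.0294005138
R = 3.6261308216 − 0.0294005138 = 3.5967303078

3.596730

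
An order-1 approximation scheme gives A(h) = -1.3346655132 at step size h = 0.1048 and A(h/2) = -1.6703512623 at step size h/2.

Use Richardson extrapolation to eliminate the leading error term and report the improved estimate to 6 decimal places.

-2.006037

Error is O(h^1); halving h shrinks it by 2^1 = 2.
Weighted: (-3.3407025246) − (-1.3346655132) = -2.0060370114
R = (-2.0060370114)/1 = -2.0060370114
Gap between inputs: 3.357e-01; correction applied: −0.3356857491.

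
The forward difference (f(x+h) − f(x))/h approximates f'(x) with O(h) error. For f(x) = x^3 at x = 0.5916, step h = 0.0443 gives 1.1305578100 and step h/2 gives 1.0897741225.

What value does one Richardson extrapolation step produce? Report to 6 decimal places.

r = 1: numerator weight 2, denominator 1.
Numerator 2×A(h/2) − A(h) = 2×1.0897741225 − 1.1305578100 = 1.0489904350
Divide by 2^1 − 1 = 1.
Result: 1.0489904350
Correction |R − A(h/2)| = 4.078e-02; gap |A(h/2) − A(h)| = 4.078e-02.

1.048990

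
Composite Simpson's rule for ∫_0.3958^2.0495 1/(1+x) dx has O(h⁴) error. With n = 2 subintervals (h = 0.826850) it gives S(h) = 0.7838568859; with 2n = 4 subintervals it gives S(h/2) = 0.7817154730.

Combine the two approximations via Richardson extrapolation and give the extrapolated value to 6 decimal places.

0.781573

Method order is 4; weight 2^4 = 16.
Top: 16(0.7817154730) − (0.7838568859) = 11.7235906821
Denominator 16 − 1 = 15.
So the Richardson estimate is 0.7815727121.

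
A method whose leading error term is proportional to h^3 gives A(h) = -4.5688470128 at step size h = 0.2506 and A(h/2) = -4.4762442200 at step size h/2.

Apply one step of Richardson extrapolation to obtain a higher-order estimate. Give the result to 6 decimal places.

-4.463015

Error is O(h^3); halving h shrinks it by 2^3 = 8.
8·(-4.4762442200) = -35.8099537600; subtract (-4.5688470128) → -31.2411067472
Denominator 8 − 1 = 7.
(8·(-4.4762442200) − (-4.5688470128))/(8 − 1) = -4.4630152496
Gap between inputs: 9.260e-02; correction applied: +0.0132289704.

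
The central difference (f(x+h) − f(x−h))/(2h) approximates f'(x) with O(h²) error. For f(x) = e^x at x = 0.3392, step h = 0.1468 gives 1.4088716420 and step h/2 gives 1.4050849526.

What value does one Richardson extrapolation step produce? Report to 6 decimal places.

With r = 2 the leading error scales as h^2, so the weight is 2^2 = 4.
2^2×A(h/2) = 5.6203398104; minus A(h) gives 4.2114681684.
Denominator 4 − 1 = 3.
So the Richardson estimate is 1.4038227228.

1.403823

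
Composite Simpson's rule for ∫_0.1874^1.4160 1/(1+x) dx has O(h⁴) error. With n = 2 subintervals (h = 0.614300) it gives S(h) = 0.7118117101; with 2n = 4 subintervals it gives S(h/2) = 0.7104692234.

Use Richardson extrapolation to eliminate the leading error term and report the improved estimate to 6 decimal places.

Leading term ∝ h^4; use weight 16 = 2^4.
Numerator 16×A(h/2) − A(h) = 16×0.7104692234 − 0.7118117101 = 10.6556958643
Divide by 2^4 − 1 = 15.
So the Richardson estimate is 0.7103797243.
Shift from A(h/2): −0.0000894991.

0.710380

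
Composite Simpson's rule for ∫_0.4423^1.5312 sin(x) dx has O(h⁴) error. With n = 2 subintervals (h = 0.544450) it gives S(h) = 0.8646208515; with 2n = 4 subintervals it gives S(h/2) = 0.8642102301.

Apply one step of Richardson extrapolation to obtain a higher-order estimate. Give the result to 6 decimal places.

Error is O(h^4); halving h shrinks it by 2^4 = 16.
16×0.8642102301 − 0.8646208515 = 12.9627428301
Extrapolated: 12.9627428301 / 15 = 0.8641828553
Gap between inputs: 4.106e-04; correction applied: −0.0000273748.

0.864183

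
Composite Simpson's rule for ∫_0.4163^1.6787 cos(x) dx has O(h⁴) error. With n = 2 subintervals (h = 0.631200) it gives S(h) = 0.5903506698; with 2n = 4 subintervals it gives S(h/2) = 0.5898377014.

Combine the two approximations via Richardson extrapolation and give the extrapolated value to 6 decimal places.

r = 4: numerator weight 16, denominator 15.
16 × 0.5898377014 − 0.5903506698 = 8.8470525526
Denominator 16 − 1 = 15.
So the Richardson estimate is 0.5898035035.

0.589804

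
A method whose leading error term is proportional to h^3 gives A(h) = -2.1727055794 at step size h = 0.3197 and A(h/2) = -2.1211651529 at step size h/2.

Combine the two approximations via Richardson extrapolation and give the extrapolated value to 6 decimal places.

-2.113802

r = 3, so 2^r = 8.
Numerator 8·A(h/2) − A(h) = 8·(-2.1211651529) − (-2.1727055794) = -14.7966156438
Divide by 2^3 − 1 = 7.
(-14.7966156438) ÷ 7 = -2.1138022348
Gap between inputs: 5.154e-02; correction applied: +0.0073629181.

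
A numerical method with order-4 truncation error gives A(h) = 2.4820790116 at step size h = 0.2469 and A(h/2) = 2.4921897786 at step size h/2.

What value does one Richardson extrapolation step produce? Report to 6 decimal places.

2.492864

The method has order 4: 2^4 = 16.
A(h/2) − A(h) = 2.4921897786 − 2.4820790116 = 0.0101107670
Divide by 2^4 − 1 = 15: 0.0101107670/15 = 0.0006740511
R = A(h/2) + (A(h/2) − A(h))/15 = 2.4921897786 + 0.0006740511 = 2.4928638297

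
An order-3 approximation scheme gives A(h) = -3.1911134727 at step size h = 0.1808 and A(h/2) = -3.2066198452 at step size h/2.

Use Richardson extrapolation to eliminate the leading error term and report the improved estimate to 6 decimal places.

-3.208835

Order 3 gives 2^r = 8 and 2^r − 1 = 7.
8 × (-3.2066198452) = -25.6529587616; (-25.6529587616) − (-3.1911134727) = -22.4618452889
(-22.4618452889) ÷ 7 = -3.2088350413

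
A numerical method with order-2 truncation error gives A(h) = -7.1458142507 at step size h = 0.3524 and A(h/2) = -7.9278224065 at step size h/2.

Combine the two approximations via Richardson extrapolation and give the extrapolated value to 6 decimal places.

Error is O(h^2); halving h shrinks it by 2^2 = 4.
Numerator 4×A(h/2) − A(h) = 4×(-7.9278224065) − (-7.1458142507) = -24.5654753753
Extrapolated: (-24.5654753753) / 3 = -8.1884917918
Gap between inputs: 7.820e-01; correction applied: −0.2606693853.

-8.188492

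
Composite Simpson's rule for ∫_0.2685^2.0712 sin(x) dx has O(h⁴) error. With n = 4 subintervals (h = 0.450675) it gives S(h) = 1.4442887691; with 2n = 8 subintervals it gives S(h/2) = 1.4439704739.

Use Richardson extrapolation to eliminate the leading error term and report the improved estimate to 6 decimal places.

r = 4: numerator weight 16, denominator 15.
2^4·A(h/2) = 23.1035275824; minus A(h) gives 21.6592388133.
Divide by 2^4 − 1 = 15.
So the Richardson estimate is 1.4439492542.
Gap between inputs: 3.183e-04; correction applied: −0.0000212197.

1.443949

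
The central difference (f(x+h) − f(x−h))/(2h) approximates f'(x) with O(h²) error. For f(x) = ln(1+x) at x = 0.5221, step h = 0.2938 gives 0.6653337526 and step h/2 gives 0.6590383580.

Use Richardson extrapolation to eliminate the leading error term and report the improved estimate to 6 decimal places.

r = 2, so 2^r = 4.
A(h/2) − A(h) = 0.6590383580 − 0.6653337526 = -0.0062953946
Correction (A(h/2) − A(h))/(4 − 1) = (-0.0062953946)/3 = -0.0020984649
R = A(h/2) + (A(h/2) − A(h))/3 = 0.6590383580 − 0.0020984649 = 0.6569398931

0.656940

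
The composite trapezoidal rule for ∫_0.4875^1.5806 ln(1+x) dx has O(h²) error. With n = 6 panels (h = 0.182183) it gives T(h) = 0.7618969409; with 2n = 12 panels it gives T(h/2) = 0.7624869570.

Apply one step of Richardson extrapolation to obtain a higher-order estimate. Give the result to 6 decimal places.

r = 2: numerator weight 4, denominator 3.
A(h/2) − A(h) = 0.7624869570 − 0.7618969409 = 0.0005900161
Correction (A(h/2) − A(h))/(4 − 1) = 0.0005900161/3 = 0.0001966720
R = A(h/2) + (A(h/2) − A(h))/3 = 0.7624869570 + 0.0001966720 = 0.7626836290
Gap between inputs: 5.900e-04; correction applied: +0.0001966720.

0.762684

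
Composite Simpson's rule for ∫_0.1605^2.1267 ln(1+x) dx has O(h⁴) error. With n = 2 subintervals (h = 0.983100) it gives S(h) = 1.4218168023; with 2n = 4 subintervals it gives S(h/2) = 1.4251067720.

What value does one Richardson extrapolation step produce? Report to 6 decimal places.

Error is O(h^4); halving h shrinks it by 2^4 = 16.
A(h/2) − A(h) = 1.4251067720 − 1.4218168023 = 0.0032899697
Divide by 2^4 − 1 = 15: 0.0032899697/15 = 0.0002193313
R = 1.4251067720 + 0.0002193313 = 1.4253261033

1.425326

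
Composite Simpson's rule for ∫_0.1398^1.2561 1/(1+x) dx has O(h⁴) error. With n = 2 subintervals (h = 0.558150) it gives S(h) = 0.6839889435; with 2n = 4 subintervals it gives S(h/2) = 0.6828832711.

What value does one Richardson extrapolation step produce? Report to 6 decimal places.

0.682810

r = 4: numerator weight 16, denominator 15.
Top: 16(0.6828832711) − (0.6839889435) = 10.2421433941
Extrapolated: 10.2421433941 / 15 = 0.6828095596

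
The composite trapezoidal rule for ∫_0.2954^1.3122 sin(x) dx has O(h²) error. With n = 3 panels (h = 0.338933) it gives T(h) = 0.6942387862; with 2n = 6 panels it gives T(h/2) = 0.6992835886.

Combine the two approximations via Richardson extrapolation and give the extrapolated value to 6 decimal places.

r = 2, so 2^r = 4.
Top: 4(0.6992835886) − (0.6942387862) = 2.1028955682
2.1028955682 ÷ 3 = 0.7009651894
Shift from A(h/2): +0.0016816008.

0.700965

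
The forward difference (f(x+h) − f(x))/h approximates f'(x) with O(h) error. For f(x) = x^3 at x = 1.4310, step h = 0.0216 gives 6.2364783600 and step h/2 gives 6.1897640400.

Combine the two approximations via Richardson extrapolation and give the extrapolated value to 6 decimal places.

6.143050

Leading term ∝ h^1; use weight 2 = 2^1.
Weighted: 12.3795280800 − 6.2364783600 = 6.1430497200
Extrapolated: 6.1430497200 / 1 = 6.1430497200
Gap between inputs: 4.671e-02; correction applied: −0.0467143200.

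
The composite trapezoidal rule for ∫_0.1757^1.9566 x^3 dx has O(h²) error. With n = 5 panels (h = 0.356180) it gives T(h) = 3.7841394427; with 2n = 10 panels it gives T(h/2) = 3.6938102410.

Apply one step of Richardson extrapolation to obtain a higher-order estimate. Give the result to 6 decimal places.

With r = 2 the leading error scales as h^2, so the weight is 2^2 = 4.
Difference of the inputs: 3.6938102410 − 3.7841394427 = -0.0903292017
Correction (A(h/2) − A(h))/(4 − 1) = (-0.0903292017)/3 = -0.0301097339
R = 3.6938102410 − 0.0301097339 = 3.6637005071

3.663701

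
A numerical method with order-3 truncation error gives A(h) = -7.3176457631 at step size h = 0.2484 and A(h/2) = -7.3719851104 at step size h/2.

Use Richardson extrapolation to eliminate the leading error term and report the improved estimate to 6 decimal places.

r = 3: numerator weight 8, denominator 7.
8·(-7.3719851104) − (-7.3176457631) = -51.6582351201
R = (-51.6582351201)/7 = -7.3797478743
Shift from A(h/2): −0.0077627639.

-7.379748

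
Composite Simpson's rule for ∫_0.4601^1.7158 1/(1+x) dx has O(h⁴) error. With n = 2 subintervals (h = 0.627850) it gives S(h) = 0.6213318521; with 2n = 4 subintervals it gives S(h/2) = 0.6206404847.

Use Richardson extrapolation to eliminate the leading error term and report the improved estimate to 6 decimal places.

r = 4, so 2^r = 16.
Top: 16(0.6206404847) − (0.6213318521) = 9.3089159031
Extrapolated: 9.3089159031 / 15 = 0.6205943935

0.620594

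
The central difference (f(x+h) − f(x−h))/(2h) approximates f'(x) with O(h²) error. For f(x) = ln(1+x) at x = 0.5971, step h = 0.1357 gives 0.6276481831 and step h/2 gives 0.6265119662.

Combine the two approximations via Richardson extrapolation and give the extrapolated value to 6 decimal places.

The method has order 2: 2^2 = 4.
Difference of the inputs: 0.6265119662 − 0.6276481831 = -0.0011362169
Divide by 2^2 − 1 = 3: (-0.0011362169)/3 = -0.0003787390
R = 0.6265119662 − 0.0003787390 = 0.6261332272

0.626133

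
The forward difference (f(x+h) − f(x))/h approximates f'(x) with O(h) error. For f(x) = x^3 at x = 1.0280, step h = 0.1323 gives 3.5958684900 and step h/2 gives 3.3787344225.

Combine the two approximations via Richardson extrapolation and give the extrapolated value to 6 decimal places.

With r = 1 the leading error scales as h^1, so the weight is 2^1 = 2.
Weighted: 6.7574688450 − 3.5958684900 = 3.1616003550
Denominator 2 − 1 = 1.
3.1616003550 ÷ 1 = 3.1616003550
Shift from A(h/2): −0.2171340675.

3.161600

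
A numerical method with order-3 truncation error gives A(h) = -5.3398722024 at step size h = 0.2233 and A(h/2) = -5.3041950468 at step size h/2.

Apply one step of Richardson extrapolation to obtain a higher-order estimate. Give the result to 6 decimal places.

-5.299098

Order 3 gives 2^r = 8 and 2^r − 1 = 7.
8·(-5.3041950468) − (-5.3398722024) = -37.0936881720
(8·(-5.3041950468) − (-5.3398722024))/(8 − 1) = -5.2990983103
Gap between inputs: 3.568e-02; correction applied: +0.0050967365.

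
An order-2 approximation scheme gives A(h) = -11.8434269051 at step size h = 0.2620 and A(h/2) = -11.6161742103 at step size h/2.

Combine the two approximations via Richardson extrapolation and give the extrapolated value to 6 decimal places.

Leading term ∝ h^2; use weight 4 = 2^2.
4*(-11.6161742103) = -46.4646968412; subtract (-11.8434269051) → -34.6212699361
Divide by 2^2 − 1 = 3.
R = (-34.6212699361)/3 = -11.5404233120
Gap between inputs: 2.273e-01; correction applied: +0.0757508983.

-11.540423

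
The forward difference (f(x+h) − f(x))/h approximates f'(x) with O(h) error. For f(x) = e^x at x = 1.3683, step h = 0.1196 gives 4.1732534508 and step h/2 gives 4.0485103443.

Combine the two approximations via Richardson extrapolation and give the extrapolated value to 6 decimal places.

3.923767

Method order is 1; weight 2^1 = 2.
2·4.0485103443 = 8.0970206886; 8.0970206886 − 4.1732534508 = 3.9237672378
3.9237672378 ÷ 1 = 3.9237672378
Correction |R − A(h/2)| = 1.247e-01; gap |A(h/2) − A(h)| = 1.247e-01.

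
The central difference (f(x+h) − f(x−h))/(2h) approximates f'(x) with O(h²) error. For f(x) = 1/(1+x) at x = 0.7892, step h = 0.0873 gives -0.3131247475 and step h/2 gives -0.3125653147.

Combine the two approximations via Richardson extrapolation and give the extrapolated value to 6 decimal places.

The method has order 2: 2^2 = 4.
4 × (-0.3125653147) − (-0.3131247475) = -0.9371365113
Divide by 2^2 − 1 = 3.
So the Richardson estimate is -0.3123788371.
Shift from A(h/2): +0.0001864776.

-0.312379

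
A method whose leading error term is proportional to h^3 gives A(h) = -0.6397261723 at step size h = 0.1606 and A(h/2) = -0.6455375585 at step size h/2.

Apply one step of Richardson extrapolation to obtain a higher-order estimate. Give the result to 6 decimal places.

Order 3 gives 2^r = 8 and 2^r − 1 = 7.
Weighted: (-5.1643004680) − (-0.6397261723) = -4.5245742957
Extrapolated: (-4.5245742957) / 7 = -0.6463677565
Gap between inputs: 5.811e-03; correction applied: −0.0008301980.

-0.646368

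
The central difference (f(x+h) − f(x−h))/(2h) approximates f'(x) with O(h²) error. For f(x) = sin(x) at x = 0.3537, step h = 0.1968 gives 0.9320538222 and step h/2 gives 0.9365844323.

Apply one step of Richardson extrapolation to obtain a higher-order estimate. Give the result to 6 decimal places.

The method has order 2: 2^2 = 4.
Top: 4(0.9365844323) − (0.9320538222) = 2.8142839070
Denominator 4 − 1 = 3.
R = 2.8142839070/3 = 0.9380946357

0.938095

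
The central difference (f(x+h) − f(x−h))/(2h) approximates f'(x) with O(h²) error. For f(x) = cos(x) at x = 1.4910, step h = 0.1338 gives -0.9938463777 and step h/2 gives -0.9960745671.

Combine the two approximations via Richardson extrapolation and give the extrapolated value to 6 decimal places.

-0.996817

r = 2, so 2^r = 4.
4 × (-0.9960745671) = -3.9842982684; (-3.9842982684) − (-0.9938463777) = -2.9904518907
(4 × (-0.9960745671) − (-0.9938463777))/(4 − 1) = -0.9968172969
Shift from A(h/2): −0.0007427298.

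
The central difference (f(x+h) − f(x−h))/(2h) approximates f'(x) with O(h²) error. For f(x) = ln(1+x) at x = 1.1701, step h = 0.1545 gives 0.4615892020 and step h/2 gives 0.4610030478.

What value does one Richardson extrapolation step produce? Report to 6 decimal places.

r = 2: numerator weight 4, denominator 3.
Numerator 4 × A(h/2) − A(h) = 4 × 0.4610030478 − 0.4615892020 = 1.3824229892
Denominator 4 − 1 = 3.
R = 1.3824229892/3 = 0.4608076631

0.460808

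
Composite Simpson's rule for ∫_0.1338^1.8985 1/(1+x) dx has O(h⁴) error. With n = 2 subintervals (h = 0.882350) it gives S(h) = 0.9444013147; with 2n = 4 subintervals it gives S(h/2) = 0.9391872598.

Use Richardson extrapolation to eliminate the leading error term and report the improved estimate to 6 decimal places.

0.938840

Order 4 gives 2^r = 16 and 2^r − 1 = 15.
16·0.9391872598 = 15.0269961568; 15.0269961568 − 0.9444013147 = 14.0825948421
Denominator 16 − 1 = 15.
So the Richardson estimate is 0.9388396561.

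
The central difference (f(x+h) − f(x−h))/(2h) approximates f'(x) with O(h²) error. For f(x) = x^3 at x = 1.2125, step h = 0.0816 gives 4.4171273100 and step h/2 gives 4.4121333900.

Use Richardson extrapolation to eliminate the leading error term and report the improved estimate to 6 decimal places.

4.410469

r = 2: numerator weight 4, denominator 3.
A(h/2) − A(h) = 4.4121333900 − 4.4171273100 = -0.0049939200
Correction (A(h/2) − A(h))/(4 − 1) = (-0.0049939200)/3 = -0.0016646400
R = 4.4121333900 − 0.0016646400 = 4.4104687500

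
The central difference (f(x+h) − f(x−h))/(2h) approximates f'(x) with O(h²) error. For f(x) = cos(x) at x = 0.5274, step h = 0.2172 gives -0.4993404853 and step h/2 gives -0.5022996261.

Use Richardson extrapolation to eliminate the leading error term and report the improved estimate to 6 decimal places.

-0.503286

Method order is 2; weight 2^2 = 4.
4*(-0.5022996261) − (-0.4993404853) = -1.5098580191
R = (-1.5098580191)/3 = -0.5032860064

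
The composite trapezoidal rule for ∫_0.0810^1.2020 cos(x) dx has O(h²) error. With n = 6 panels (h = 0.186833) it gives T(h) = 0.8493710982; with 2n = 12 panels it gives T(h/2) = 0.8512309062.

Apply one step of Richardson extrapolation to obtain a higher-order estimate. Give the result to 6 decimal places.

0.851851

Error is O(h^2); halving h shrinks it by 2^2 = 4.
4×0.8512309062 − 0.8493710982 = 2.5555525266
2.5555525266 ÷ 3 = 0.8518508422
Correction |R − A(h/2)| = 6.199e-04; gap |A(h/2) − A(h)| = 1.860e-03.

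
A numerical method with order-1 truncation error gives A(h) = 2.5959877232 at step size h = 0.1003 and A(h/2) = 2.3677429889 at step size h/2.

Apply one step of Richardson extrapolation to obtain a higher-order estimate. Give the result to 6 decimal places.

Order 1 gives 2^r = 2 and 2^r − 1 = 1.
Top: 2(2.3677429889) − (2.5959877232) = 2.1394982546
Divide by 2^1 − 1 = 1.
So the Richardson estimate is 2.1394982546.

2.139498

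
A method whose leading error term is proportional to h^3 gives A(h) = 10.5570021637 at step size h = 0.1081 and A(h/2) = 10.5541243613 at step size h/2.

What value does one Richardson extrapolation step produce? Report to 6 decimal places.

10.553713

The method has order 3: 2^3 = 8.
8*10.5541243613 − 10.5570021637 = 73.8759927267
Denominator 8 − 1 = 7.
Extrapolated: 73.8759927267 / 7 = 10.5537132467
Gap between inputs: 2.878e-03; correction applied: −0.0004111146.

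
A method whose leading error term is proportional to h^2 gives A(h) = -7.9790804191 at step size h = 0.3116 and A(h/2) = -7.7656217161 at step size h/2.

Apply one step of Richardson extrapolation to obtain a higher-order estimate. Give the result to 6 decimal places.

-7.694469

Order 2 gives 2^r = 4 and 2^r − 1 = 3.
4 × (-7.7656217161) = -31.0624868644; subtract (-7.9790804191) → -23.0834064453
(-23.0834064453) ÷ 3 = -7.6944688151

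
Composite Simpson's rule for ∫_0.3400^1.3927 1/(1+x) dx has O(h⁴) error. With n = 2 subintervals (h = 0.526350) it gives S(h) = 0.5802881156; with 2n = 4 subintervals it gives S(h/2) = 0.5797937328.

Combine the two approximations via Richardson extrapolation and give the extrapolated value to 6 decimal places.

r = 4: numerator weight 16, denominator 15.
2^4×A(h/2) = 9.2766997248; minus A(h) gives 8.6964116092.
Denominator 16 − 1 = 15.
Extrapolated: 8.6964116092 / 15 = 0.5797607739
Shift from A(h/2): −0.0000329589.

0.579761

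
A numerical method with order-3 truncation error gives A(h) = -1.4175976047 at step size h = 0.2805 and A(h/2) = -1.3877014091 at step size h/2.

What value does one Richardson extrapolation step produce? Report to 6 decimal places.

-1.383431

Order 3 gives 2^r = 8 and 2^r − 1 = 7.
Numerator 8*A(h/2) − A(h) = 8*(-1.3877014091) − (-1.4175976047) = -9.6840136681
Divide by 2^3 − 1 = 7.
Extrapolated: (-9.6840136681) / 7 = -1.3834305240
Gap between inputs: 2.990e-02; correction applied: +0.0042708851.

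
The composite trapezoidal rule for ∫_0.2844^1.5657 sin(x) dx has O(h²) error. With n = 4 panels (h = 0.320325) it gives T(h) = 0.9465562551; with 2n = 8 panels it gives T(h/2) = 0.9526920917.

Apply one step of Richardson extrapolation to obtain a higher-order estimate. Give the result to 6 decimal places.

With r = 2 the leading error scales as h^2, so the weight is 2^2 = 4.
Difference of the inputs: 0.9526920917 − 0.9465562551 = 0.0061358366
Correction (A(h/2) − A(h))/(4 − 1) = 0.0061358366/3 = 0.0020452789
R = 0.9526920917 + 0.0020452789 = 0.9547373706

0.954737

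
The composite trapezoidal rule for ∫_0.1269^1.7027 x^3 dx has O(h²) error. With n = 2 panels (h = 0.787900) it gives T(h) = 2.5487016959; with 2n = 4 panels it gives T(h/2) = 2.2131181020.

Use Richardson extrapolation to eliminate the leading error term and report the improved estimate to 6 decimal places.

r = 2: numerator weight 4, denominator 3.
Top: 4(2.2131181020) − (2.5487016959) = 6.3037707121
Divide by 2^2 − 1 = 3.
6.3037707121 ÷ 3 = 2.1012569040
Gap between inputs: 3.356e-01; correction applied: −0.1118611980.

2.101257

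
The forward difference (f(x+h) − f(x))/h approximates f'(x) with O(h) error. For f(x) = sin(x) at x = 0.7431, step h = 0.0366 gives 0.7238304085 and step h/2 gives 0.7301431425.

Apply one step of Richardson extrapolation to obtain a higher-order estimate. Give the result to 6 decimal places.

0.736456

Error is O(h^1); halving h shrinks it by 2^1 = 2.
Difference of the inputs: 0.7301431425 − 0.7238304085 = 0.0063127340
Divide by 2^1 − 1 = 1: 0.0063127340/1 = 0.0063127340
R = A(h/2) + (A(h/2) − A(h))/1 = 0.7301431425 + 0.0063127340 = 0.7364558765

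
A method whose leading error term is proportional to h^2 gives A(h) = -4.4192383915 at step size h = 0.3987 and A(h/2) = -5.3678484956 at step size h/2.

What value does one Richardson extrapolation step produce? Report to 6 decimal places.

The method has order 2: 2^2 = 4.
Numerator 4·A(h/2) − A(h) = 4·(-5.3678484956) − (-4.4192383915) = -17.0521555909
(-17.0521555909) ÷ 3 = -5.6840518636

-5.684052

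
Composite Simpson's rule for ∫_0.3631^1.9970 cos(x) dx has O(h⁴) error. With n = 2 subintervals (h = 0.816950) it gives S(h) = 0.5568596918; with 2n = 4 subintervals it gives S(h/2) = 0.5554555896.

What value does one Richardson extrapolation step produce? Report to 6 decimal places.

Method order is 4; weight 2^4 = 16.
16·0.5554555896 − 0.5568596918 = 8.3304297418
(16·0.5554555896 − 0.5568596918)/(16 − 1) = 0.5553619828

0.555362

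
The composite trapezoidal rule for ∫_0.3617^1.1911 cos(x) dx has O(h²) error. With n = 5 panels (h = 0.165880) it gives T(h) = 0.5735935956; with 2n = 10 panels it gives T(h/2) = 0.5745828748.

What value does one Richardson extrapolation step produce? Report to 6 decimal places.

Leading term ∝ h^2; use weight 4 = 2^2.
4*0.5745828748 = 2.2983314992; subtract 0.5735935956 → 1.7247379036
Extrapolated: 1.7247379036 / 3 = 0.5749126345
Gap between inputs: 9.893e-04; correction applied: +0.0003297597.

0.574913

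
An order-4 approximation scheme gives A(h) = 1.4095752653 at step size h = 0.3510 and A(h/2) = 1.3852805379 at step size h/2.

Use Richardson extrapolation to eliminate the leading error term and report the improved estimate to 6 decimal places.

Leading term ∝ h^4; use weight 16 = 2^4.
Difference of the inputs: 1.3852805379 − 1.4095752653 = -0.0242947274
Correction (A(h/2) − A(h))/(16 − 1) = (-0.0242947274)/15 = -0.0016196485
R = A(h/2) + (A(h/2) − A(h))/15 = 1.3852805379 − 0.0016196485 = 1.3836608894

1.383661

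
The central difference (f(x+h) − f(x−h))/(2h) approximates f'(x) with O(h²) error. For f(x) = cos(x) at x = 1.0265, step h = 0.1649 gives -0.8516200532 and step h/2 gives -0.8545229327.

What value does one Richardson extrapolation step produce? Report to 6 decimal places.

The method has order 2: 2^2 = 4.
Weighted: (-3.4180917308) − (-0.8516200532) = -2.5664716776
Extrapolated: (-2.5664716776) / 3 = -0.8554905592

-0.855491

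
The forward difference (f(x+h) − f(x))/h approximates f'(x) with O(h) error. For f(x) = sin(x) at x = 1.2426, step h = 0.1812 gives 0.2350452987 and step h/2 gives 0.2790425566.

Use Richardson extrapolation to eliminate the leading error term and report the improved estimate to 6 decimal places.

Leading term ∝ h^1; use weight 2 = 2^1.
A(h/2) − A(h) = 0.2790425566 − 0.2350452987 = 0.0439972579
Divide by 2^1 − 1 = 1: 0.0439972579/1 = 0.0439972579
R = 0.2790425566 + 0.0439972579 = 0.3230398145

0.323040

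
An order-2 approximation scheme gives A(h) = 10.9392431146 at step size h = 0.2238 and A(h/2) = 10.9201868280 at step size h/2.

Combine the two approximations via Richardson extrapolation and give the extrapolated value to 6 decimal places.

10.913835

r = 2, so 2^r = 4.
A(h/2) − A(h) = 10.9201868280 − 10.9392431146 = -0.0190562866
Divide by 2^2 − 1 = 3: (-0.0190562866)/3 = -0.0063520955
R = 10.9201868280 − 0.0063520955 = 10.9138347325
Correction |R − A(h/2)| = 6.352e-03; gap |A(h/2) − A(h)| = 1.906e-02.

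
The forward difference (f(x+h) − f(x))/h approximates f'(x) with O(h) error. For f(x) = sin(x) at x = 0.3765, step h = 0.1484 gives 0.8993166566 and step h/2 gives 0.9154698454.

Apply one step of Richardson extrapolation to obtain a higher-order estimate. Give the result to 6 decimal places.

The method has order 1: 2^1 = 2.
2*0.9154698454 = 1.8309396908; 1.8309396908 − 0.8993166566 = 0.9316230342
Denominator 2 − 1 = 1.
(2*0.9154698454 − 0.8993166566)/(2 − 1) = 0.9316230342

0.931623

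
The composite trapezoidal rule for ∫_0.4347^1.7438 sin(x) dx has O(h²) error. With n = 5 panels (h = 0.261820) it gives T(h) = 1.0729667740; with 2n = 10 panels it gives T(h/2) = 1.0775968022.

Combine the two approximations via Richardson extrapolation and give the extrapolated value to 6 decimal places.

r = 2, so 2^r = 4.
Top: 4(1.0775968022) − (1.0729667740) = 3.2374204348
Extrapolated: 3.2374204348 / 3 = 1.0791401449

1.079140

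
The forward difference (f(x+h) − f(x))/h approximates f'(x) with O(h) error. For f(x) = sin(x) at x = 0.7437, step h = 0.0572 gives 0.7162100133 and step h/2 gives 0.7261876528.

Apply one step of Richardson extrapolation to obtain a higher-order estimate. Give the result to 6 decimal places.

The method has order 1: 2^1 = 2.
2×0.7261876528 − 0.7162100133 = 0.7361652923
Denominator 2 − 1 = 1.
Result: 0.7361652923
Gap between inputs: 9.978e-03; correction applied: +0.0099776395.

0.736165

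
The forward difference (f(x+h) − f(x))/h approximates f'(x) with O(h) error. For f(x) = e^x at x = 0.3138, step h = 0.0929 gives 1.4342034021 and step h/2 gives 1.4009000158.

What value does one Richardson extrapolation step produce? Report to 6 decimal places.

r = 1, so 2^r = 2.
2*1.4009000158 = 2.8018000316; subtract 1.4342034021 → 1.3675966295
1.3675966295 ÷ 1 = 1.3675966295

1.367597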